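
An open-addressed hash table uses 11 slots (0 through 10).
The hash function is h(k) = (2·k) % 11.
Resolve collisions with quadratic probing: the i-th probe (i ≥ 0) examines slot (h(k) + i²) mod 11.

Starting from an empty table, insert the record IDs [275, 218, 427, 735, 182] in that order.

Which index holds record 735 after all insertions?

5

Insert 275: h=0, slot 0 empty => index 0.
Insert 218: h=7, slot 7 empty => index 7.
Insert 427: h=7, slot 7 occupied => index 8.
Insert 735: h=7, slots 7,8,0 occupied => index 5.
Insert 182: h=1, slot 1 empty => index 1.
Table: [275, 182, ∅, ∅, ∅, 735, ∅, 218, 427, ∅, ∅]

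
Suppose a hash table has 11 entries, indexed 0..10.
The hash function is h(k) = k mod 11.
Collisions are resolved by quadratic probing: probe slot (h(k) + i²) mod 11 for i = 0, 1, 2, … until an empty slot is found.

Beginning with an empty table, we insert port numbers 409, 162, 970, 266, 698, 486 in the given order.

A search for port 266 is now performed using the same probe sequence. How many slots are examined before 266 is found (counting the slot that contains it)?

3

Insert 409: h=2, slot 2 empty => index 2.
Insert 162: h=8, slot 8 empty => index 8.
Insert 970: h=2, slot 2 occupied => index 3.
Insert 266: h=2, slots 2,3 occupied => index 6.
Insert 698: h=5, slot 5 empty => index 5.
Insert 486: h=2, slots 2,3,6 occupied => index 0.
Table: [486, -, 409, 970, -, 698, 266, -, 162, -, -]
Lookup 266: h=2, probe 2,3,6 → found at 6.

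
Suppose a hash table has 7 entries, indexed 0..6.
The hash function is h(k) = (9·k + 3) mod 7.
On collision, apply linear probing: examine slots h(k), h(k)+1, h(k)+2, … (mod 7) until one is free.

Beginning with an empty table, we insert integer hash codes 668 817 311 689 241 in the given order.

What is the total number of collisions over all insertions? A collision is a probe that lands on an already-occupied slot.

6

668: h=2 → slot 2
817: h=6 → slot 6
311: h=2, probe 2,3 → slot 3
689: h=2, probe 2,3,4 → slot 4
241: h=2, probe 2,3,4,5 → slot 5
Table: [∅, ∅, 668, 311, 689, 241, 817]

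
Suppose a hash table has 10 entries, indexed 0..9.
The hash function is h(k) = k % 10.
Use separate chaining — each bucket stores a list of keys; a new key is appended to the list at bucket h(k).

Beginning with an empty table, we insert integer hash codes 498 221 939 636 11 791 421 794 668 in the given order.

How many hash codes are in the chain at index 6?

498 -> bucket 8
221 -> bucket 1
939 -> bucket 9
636 -> bucket 6
11 -> bucket 1 (collision)
791 -> bucket 1 (collision)
421 -> bucket 1 (collision)
794 -> bucket 4
668 -> bucket 8 (collision)
Final buckets:
0: .
1: 221 -> 11 -> 791 -> 421
2: .
3: .
4: 794
5: .
6: 636
7: .
8: 498 -> 668
9: 939

1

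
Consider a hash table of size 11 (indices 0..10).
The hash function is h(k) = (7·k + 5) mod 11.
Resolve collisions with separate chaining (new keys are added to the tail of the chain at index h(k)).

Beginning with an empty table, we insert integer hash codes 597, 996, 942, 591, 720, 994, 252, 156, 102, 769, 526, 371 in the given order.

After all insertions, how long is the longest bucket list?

2

597 → bucket 4
996 → bucket 3
942 → bucket 10
591 → bucket 6
720 → bucket 7
994 → bucket 0
252 → bucket 9
156 → bucket 8
102 → bucket 4 (collision)
769 → bucket 9 (collision)
526 → bucket 2
371 → bucket 6 (collision)
Final buckets:
0: 994
1: -
2: 526
3: 996
4: 597 -> 102
5: -
6: 591 -> 371
7: 720
8: 156
9: 252 -> 769
10: 942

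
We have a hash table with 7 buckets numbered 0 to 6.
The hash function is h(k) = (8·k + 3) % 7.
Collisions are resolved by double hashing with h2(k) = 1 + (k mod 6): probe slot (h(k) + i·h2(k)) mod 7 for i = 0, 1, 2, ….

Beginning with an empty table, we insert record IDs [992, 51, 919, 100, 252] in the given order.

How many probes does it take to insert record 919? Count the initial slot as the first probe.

2

992: h=1 → slot 1
51: h=5 → slot 5
919: h=5, h2=2, probe 5,0 → slot 0
100: h=5, h2=5, probe 5,3 → slot 3
252: h=3, h2=1, probe 3,4 → slot 4
Table: [919, 992, ∅, 100, 252, 51, ∅]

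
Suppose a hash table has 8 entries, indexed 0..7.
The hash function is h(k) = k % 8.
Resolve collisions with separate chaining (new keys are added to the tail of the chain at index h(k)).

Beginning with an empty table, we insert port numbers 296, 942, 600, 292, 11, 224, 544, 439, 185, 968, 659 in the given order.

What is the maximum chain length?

Insert 296: h=0, bucket 0 empty → new chain.
Insert 942: h=6, bucket 6 empty → new chain.
Insert 600: h=0, bucket 0 nonempty → append to chain.
Insert 292: h=4, bucket 4 empty → new chain.
Insert 11: h=3, bucket 3 empty → new chain.
Insert 224: h=0, bucket 0 nonempty → append to chain.
Insert 544: h=0, bucket 0 nonempty → append to chain.
Insert 439: h=7, bucket 7 empty → new chain.
Insert 185: h=1, bucket 1 empty → new chain.
Insert 968: h=0, bucket 0 nonempty → append to chain.
Insert 659: h=3, bucket 3 nonempty → append to chain.
Final buckets:
0: 296 -> 600 -> 224 -> 544 -> 968
1: 185
2: .
3: 11 -> 659
4: 292
5: .
6: 942
7: 439

5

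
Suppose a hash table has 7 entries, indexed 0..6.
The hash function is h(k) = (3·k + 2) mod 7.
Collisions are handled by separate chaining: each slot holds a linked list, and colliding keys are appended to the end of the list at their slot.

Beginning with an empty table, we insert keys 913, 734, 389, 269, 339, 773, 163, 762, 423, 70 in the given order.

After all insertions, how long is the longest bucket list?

5

Insert 913: h=4, bucket 4 empty → new chain.
Insert 734: h=6, bucket 6 empty → new chain.
Insert 389: h=0, bucket 0 empty → new chain.
Insert 269: h=4, bucket 4 nonempty → append to chain.
Insert 339: h=4, bucket 4 nonempty → append to chain.
Insert 773: h=4, bucket 4 nonempty → append to chain.
Insert 163: h=1, bucket 1 empty → new chain.
Insert 762: h=6, bucket 6 nonempty → append to chain.
Insert 423: h=4, bucket 4 nonempty → append to chain.
Insert 70: h=2, bucket 2 empty → new chain.
Final buckets:
0: 389
1: 163
2: 70
3: .
4: 913 -> 269 -> 339 -> 773 -> 423
5: .
6: 734 -> 762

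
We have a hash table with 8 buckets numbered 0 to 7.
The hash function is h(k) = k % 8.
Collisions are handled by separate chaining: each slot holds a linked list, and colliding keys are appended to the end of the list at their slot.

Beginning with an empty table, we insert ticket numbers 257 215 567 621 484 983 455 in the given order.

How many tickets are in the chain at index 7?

257 -> bucket 1
215 -> bucket 7
567 -> bucket 7 (collision)
621 -> bucket 5
484 -> bucket 4
983 -> bucket 7 (collision)
455 -> bucket 7 (collision)
Final buckets:
0: —
1: 257
2: —
3: —
4: 484
5: 621
6: —
7: 215 -> 567 -> 983 -> 455

4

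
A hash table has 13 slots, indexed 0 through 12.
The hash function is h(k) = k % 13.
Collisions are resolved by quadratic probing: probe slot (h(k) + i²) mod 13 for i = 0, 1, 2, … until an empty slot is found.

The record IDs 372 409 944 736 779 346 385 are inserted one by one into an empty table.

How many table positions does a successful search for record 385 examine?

5

372 hashes to 8; slot 8 is free -> place at 8.
409 hashes to 6; slot 6 is free -> place at 6.
944 hashes to 8; 8 taken -> place at 9.
736 hashes to 8; 8,9 taken -> place at 12.
779 hashes to 12; 12 taken -> place at 0.
346 hashes to 8; 8,9,12 taken -> place at 4.
385 hashes to 8; 8,9,12,4 taken -> place at 11.
Table: [779, ∅, ∅, ∅, 346, ∅, 409, ∅, 372, 944, ∅, 385, 736]
Lookup 385: h=8, probe 8,9,12,4,11 → found at 11.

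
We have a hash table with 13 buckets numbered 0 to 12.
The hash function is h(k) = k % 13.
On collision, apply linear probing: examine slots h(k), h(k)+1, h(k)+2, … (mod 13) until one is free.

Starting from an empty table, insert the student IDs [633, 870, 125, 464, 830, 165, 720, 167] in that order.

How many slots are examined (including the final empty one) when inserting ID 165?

5

Insert 633: h=9, slot 9 empty -> index 9.
Insert 870: h=12, slot 12 empty -> index 12.
Insert 125: h=8, slot 8 empty -> index 8.
Insert 464: h=9, slot 9 occupied -> index 10.
Insert 830: h=11, slot 11 empty -> index 11.
Insert 165: h=9, slots 9,10,11,12 occupied -> index 0.
Insert 720: h=5, slot 5 empty -> index 5.
Insert 167: h=11, slots 11,12,0 occupied -> index 1.
Table: [165, 167, _, _, _, 720, _, _, 125, 633, 464, 830, 870]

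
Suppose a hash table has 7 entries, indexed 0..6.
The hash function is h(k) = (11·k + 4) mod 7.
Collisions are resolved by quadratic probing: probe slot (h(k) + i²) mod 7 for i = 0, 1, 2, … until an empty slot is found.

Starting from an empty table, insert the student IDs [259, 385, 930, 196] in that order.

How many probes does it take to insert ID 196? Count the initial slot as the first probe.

259: h=4 -> slot 4
385: h=4, probe 4,5 -> slot 5
930: h=0 -> slot 0
196: h=4, probe 4,5,1 -> slot 1
Table: [930, 196, —, —, 259, 385, —]

3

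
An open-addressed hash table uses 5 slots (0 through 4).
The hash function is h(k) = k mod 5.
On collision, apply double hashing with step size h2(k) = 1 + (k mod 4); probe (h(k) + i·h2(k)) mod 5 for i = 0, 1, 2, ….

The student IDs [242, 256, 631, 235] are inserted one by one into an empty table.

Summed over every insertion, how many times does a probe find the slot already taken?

242 hashes to 2; slot 2 is free -> place at 2.
256 hashes to 1; slot 1 is free -> place at 1.
631 hashes to 1, h2=4; 1 taken -> place at 0.
235 hashes to 0, h2=4; 0 taken -> place at 4.
Table: [631, 256, 242, ., 235]

2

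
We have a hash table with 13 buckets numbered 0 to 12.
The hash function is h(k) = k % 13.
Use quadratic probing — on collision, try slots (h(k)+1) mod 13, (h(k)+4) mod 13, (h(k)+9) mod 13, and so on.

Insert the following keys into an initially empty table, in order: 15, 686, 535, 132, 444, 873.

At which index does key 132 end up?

15: h=2 → slot 2
686: h=10 → slot 10
535: h=2, probe 2,3 → slot 3
132: h=2, probe 2,3,6 → slot 6
444: h=2, probe 2,3,6,11 → slot 11
873: h=2, probe 2,3,6,11,5 → slot 5
Table: [∅, ∅, 15, 535, ∅, 873, 132, ∅, ∅, ∅, 686, 444, ∅]

6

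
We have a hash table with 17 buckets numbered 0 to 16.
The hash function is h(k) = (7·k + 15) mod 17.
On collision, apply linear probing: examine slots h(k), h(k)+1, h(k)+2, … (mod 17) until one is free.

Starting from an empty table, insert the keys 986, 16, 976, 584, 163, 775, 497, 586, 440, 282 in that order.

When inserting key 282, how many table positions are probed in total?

Insert 986: h=15, slot 15 empty → index 15.
Insert 16: h=8, slot 8 empty → index 8.
Insert 976: h=13, slot 13 empty → index 13.
Insert 584: h=6, slot 6 empty → index 6.
Insert 163: h=0, slot 0 empty → index 0.
Insert 775: h=0, slot 0 occupied → index 1.
Insert 497: h=9, slot 9 empty → index 9.
Insert 586: h=3, slot 3 empty → index 3.
Insert 440: h=1, slot 1 occupied → index 2.
Insert 282: h=0, slots 0,1,2,3 occupied → index 4.
Table: [163, 775, 440, 586, 282, ∅, 584, ∅, 16, 497, ∅, ∅, ∅, 976, ∅, 986, ∅]

5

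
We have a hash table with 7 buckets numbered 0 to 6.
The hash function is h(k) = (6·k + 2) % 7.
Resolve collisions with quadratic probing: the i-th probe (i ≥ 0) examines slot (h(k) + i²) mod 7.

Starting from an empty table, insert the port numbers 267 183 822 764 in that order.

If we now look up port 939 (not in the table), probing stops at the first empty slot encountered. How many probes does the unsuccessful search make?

267: h=1 => slot 1
183: h=1, probe 1,2 => slot 2
822: h=6 => slot 6
764: h=1, probe 1,2,5 => slot 5
Table: [∅, 267, 183, ∅, ∅, 764, 822]
Lookup 939: h=1, probe 1,2,5,3 → slot 3 empty, not found.

4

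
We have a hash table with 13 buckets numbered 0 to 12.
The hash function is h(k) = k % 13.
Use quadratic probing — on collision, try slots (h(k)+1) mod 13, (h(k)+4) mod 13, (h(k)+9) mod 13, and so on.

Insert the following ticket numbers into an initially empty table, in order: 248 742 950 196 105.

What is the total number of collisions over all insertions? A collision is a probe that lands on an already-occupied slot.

248: h=1 → slot 1
742: h=1, probe 1,2 → slot 2
950: h=1, probe 1,2,5 → slot 5
196: h=1, probe 1,2,5,10 → slot 10
105: h=1, probe 1,2,5,10,4 → slot 4
Table: [., 248, 742, ., 105, 950, ., ., ., ., 196, ., .]

10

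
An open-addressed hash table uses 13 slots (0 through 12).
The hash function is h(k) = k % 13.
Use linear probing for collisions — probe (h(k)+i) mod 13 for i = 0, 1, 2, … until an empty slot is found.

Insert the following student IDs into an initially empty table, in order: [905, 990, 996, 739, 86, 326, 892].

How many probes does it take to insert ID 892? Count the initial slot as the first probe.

5

905 hashes to 8; slot 8 is free -> place at 8.
990 hashes to 2; slot 2 is free -> place at 2.
996 hashes to 8; 8 taken -> place at 9.
739 hashes to 11; slot 11 is free -> place at 11.
86 hashes to 8; 8,9 taken -> place at 10.
326 hashes to 1; slot 1 is free -> place at 1.
892 hashes to 8; 8,9,10,11 taken -> place at 12.
Table: [_, 326, 990, _, _, _, _, _, 905, 996, 86, 739, 892]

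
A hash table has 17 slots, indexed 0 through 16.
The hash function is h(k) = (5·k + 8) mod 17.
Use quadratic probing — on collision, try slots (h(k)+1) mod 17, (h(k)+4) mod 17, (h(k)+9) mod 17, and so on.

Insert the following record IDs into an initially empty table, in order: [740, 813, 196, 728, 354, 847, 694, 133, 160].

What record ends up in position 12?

133

740 hashes to 2; slot 2 is free -> place at 2.
813 hashes to 10; slot 10 is free -> place at 10.
196 hashes to 2; 2 taken -> place at 3.
728 hashes to 10; 10 taken -> place at 11.
354 hashes to 10; 10,11 taken -> place at 14.
847 hashes to 10; 10,11,14,2 taken -> place at 9.
694 hashes to 10; 10,11,14,2,9 taken -> place at 1.
133 hashes to 10; 10,11,14,2,9,1 taken -> place at 12.
160 hashes to 9; 9,10 taken -> place at 13.
Table: [∅, 694, 740, 196, ∅, ∅, ∅, ∅, ∅, 847, 813, 728, 133, 160, 354, ∅, ∅]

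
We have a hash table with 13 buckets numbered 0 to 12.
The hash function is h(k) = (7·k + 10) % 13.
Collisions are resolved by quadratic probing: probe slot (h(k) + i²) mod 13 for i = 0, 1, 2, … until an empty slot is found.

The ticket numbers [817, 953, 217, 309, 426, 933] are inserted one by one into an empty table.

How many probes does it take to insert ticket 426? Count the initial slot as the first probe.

2

817 hashes to 9; slot 9 is free → place at 9.
953 hashes to 12; slot 12 is free → place at 12.
217 hashes to 8; slot 8 is free → place at 8.
309 hashes to 2; slot 2 is free → place at 2.
426 hashes to 2; 2 taken → place at 3.
933 hashes to 2; 2,3 taken → place at 6.
Table: [_, _, 309, 426, _, _, 933, _, 217, 817, _, _, 953]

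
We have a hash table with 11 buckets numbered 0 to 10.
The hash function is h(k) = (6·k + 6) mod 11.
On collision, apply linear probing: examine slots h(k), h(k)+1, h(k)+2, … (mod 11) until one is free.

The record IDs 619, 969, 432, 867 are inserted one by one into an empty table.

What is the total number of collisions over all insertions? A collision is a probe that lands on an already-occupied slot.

619: h=2 => slot 2
969: h=1 => slot 1
432: h=2, probe 2,3 => slot 3
867: h=5 => slot 5
Table: [∅, 969, 619, 432, ∅, 867, ∅, ∅, ∅, ∅, ∅]

1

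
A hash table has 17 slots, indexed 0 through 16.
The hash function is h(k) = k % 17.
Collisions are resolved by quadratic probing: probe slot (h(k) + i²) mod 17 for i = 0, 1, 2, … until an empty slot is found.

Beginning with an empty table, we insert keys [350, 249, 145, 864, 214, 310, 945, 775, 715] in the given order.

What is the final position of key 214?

2

350: h=10 -> slot 10
249: h=11 -> slot 11
145: h=9 -> slot 9
864: h=14 -> slot 14
214: h=10, probe 10,11,14,2 -> slot 2
310: h=4 -> slot 4
945: h=10, probe 10,11,14,2,9,1 -> slot 1
775: h=10, probe 10,11,14,2,9,1,12 -> slot 12
715: h=1, probe 1,2,5 -> slot 5
Table: [., 945, 214, ., 310, 715, ., ., ., 145, 350, 249, 775, ., 864, ., .]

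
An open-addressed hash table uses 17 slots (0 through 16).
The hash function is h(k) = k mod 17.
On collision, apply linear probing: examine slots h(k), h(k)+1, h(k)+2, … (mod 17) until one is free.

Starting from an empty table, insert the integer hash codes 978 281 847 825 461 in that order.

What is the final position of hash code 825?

11

978: h=9 → slot 9
281: h=9, probe 9,10 → slot 10
847: h=14 → slot 14
825: h=9, probe 9,10,11 → slot 11
461: h=2 → slot 2
Table: [-, -, 461, -, -, -, -, -, -, 978, 281, 825, -, -, 847, -, -]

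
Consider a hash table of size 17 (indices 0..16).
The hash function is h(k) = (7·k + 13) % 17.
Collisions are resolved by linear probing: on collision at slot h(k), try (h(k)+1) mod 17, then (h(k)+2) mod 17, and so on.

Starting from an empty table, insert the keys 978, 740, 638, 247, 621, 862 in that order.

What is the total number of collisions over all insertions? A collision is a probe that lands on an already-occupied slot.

11

Insert 978: h=8, slot 8 empty => index 8.
Insert 740: h=8, slot 8 occupied => index 9.
Insert 638: h=8, slots 8,9 occupied => index 10.
Insert 247: h=8, slots 8,9,10 occupied => index 11.
Insert 621: h=8, slots 8,9,10,11 occupied => index 12.
Insert 862: h=12, slot 12 occupied => index 13.
Table: [-, -, -, -, -, -, -, -, 978, 740, 638, 247, 621, 862, -, -, -]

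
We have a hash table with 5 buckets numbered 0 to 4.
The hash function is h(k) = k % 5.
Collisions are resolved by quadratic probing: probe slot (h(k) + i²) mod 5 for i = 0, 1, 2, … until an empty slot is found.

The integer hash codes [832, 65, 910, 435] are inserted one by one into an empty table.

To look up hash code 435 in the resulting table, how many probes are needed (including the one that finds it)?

3

Insert 832: h=2, slot 2 empty -> index 2.
Insert 65: h=0, slot 0 empty -> index 0.
Insert 910: h=0, slot 0 occupied -> index 1.
Insert 435: h=0, slots 0,1 occupied -> index 4.
Table: [65, 910, 832, —, 435]
Lookup 435: h=0, probe 0,1,4 → found at 4.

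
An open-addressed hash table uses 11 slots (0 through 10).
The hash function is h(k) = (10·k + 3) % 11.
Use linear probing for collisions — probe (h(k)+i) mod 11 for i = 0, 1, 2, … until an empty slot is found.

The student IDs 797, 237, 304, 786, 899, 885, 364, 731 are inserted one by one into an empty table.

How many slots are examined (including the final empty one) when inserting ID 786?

797: h=9 => slot 9
237: h=8 => slot 8
304: h=7 => slot 7
786: h=9, probe 9,10 => slot 10
899: h=6 => slot 6
885: h=9, probe 9,10,0 => slot 0
364: h=2 => slot 2
731: h=9, probe 9,10,0,1 => slot 1
Table: [885, 731, 364, _, _, _, 899, 304, 237, 797, 786]

2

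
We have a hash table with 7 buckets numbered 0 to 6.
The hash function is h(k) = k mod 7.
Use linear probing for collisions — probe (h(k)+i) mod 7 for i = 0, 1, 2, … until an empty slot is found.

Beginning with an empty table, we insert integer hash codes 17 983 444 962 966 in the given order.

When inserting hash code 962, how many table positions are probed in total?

4

17: h=3 → slot 3
983: h=3, probe 3,4 → slot 4
444: h=3, probe 3,4,5 → slot 5
962: h=3, probe 3,4,5,6 → slot 6
966: h=0 → slot 0
Table: [966, ∅, ∅, 17, 983, 444, 962]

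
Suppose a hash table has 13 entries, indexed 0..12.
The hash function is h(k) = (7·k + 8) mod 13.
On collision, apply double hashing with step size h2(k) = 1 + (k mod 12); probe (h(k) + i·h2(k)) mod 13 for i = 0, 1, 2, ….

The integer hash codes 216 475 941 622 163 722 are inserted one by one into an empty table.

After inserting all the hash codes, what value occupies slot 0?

163

Insert 216: h=12, slot 12 empty => index 12.
Insert 475: h=5, slot 5 empty => index 5.
Insert 941: h=4, slot 4 empty => index 4.
Insert 622: h=7, slot 7 empty => index 7.
Insert 163: h=5, h2=8, slot 5 occupied => index 0.
Insert 722: h=5, h2=3, slot 5 occupied => index 8.
Table: [163, -, -, -, 941, 475, -, 622, 722, -, -, -, 216]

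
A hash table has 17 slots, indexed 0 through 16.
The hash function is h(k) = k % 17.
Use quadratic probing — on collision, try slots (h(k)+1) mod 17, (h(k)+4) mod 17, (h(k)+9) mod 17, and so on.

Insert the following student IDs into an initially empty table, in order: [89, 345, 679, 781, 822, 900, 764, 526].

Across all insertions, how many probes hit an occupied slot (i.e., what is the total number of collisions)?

10

89 hashes to 4; slot 4 is free => place at 4.
345 hashes to 5; slot 5 is free => place at 5.
679 hashes to 16; slot 16 is free => place at 16.
781 hashes to 16; 16 taken => place at 0.
822 hashes to 6; slot 6 is free => place at 6.
900 hashes to 16; 16,0 taken => place at 3.
764 hashes to 16; 16,0,3 taken => place at 8.
526 hashes to 16; 16,0,3,8 taken => place at 15.
Table: [781, _, _, 900, 89, 345, 822, _, 764, _, _, _, _, _, _, 526, 679]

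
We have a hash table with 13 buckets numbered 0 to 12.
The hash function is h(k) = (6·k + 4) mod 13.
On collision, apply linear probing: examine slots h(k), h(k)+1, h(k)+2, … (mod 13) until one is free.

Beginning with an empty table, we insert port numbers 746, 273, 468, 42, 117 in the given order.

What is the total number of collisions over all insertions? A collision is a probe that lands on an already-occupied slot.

3

Insert 746: h=8, slot 8 empty => index 8.
Insert 273: h=4, slot 4 empty => index 4.
Insert 468: h=4, slot 4 occupied => index 5.
Insert 42: h=9, slot 9 empty => index 9.
Insert 117: h=4, slots 4,5 occupied => index 6.
Table: [—, —, —, —, 273, 468, 117, —, 746, 42, —, —, —]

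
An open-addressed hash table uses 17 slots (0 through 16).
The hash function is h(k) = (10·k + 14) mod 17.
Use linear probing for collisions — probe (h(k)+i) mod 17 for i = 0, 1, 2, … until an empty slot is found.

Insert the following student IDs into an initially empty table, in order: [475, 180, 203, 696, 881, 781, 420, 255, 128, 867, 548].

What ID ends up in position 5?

475 hashes to 4; slot 4 is free -> place at 4.
180 hashes to 12; slot 12 is free -> place at 12.
203 hashes to 4; 4 taken -> place at 5.
696 hashes to 4; 4,5 taken -> place at 6.
881 hashes to 1; slot 1 is free -> place at 1.
781 hashes to 4; 4,5,6 taken -> place at 7.
420 hashes to 15; slot 15 is free -> place at 15.
255 hashes to 14; slot 14 is free -> place at 14.
128 hashes to 2; slot 2 is free -> place at 2.
867 hashes to 14; 14,15 taken -> place at 16.
548 hashes to 3; slot 3 is free -> place at 3.
Table: [., 881, 128, 548, 475, 203, 696, 781, ., ., ., ., 180, ., 255, 420, 867]

203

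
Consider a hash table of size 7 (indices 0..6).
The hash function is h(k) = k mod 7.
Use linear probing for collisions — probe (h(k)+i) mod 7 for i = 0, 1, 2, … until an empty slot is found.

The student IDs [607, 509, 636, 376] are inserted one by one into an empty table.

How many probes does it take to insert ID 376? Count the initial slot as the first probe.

607: h=5 -> slot 5
509: h=5, probe 5,6 -> slot 6
636: h=6, probe 6,0 -> slot 0
376: h=5, probe 5,6,0,1 -> slot 1
Table: [636, 376, _, _, _, 607, 509]

4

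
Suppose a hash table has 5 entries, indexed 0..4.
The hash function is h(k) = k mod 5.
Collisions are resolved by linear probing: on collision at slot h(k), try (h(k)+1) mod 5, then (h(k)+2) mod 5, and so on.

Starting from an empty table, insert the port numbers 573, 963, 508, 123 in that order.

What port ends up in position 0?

573 hashes to 3; slot 3 is free → place at 3.
963 hashes to 3; 3 taken → place at 4.
508 hashes to 3; 3,4 taken → place at 0.
123 hashes to 3; 3,4,0 taken → place at 1.
Table: [508, 123, ., 573, 963]

508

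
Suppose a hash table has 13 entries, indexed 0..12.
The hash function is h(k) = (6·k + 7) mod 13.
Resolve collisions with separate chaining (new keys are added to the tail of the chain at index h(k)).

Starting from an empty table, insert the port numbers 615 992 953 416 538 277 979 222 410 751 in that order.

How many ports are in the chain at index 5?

5

615 -> bucket 5
992 -> bucket 5 (collision)
953 -> bucket 5 (collision)
416 -> bucket 7
538 -> bucket 11
277 -> bucket 5 (collision)
979 -> bucket 5 (collision)
222 -> bucket 0
410 -> bucket 10
751 -> bucket 2
Final buckets:
0: 222
1: .
2: 751
3: .
4: .
5: 615 -> 992 -> 953 -> 277 -> 979
6: .
7: 416
8: .
9: .
10: 410
11: 538
12: .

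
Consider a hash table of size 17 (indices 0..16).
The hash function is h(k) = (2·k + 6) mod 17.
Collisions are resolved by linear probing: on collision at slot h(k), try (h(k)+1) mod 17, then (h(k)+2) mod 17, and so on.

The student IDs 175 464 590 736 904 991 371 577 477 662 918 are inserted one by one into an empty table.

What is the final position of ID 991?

Insert 175: h=16, slot 16 empty -> index 16.
Insert 464: h=16, slot 16 occupied -> index 0.
Insert 590: h=13, slot 13 empty -> index 13.
Insert 736: h=16, slots 16,0 occupied -> index 1.
Insert 904: h=12, slot 12 empty -> index 12.
Insert 991: h=16, slots 16,0,1 occupied -> index 2.
Insert 371: h=0, slots 0,1,2 occupied -> index 3.
Insert 577: h=4, slot 4 empty -> index 4.
Insert 477: h=8, slot 8 empty -> index 8.
Insert 662: h=4, slot 4 occupied -> index 5.
Insert 918: h=6, slot 6 empty -> index 6.
Table: [464, 736, 991, 371, 577, 662, 918, -, 477, -, -, -, 904, 590, -, -, 175]

2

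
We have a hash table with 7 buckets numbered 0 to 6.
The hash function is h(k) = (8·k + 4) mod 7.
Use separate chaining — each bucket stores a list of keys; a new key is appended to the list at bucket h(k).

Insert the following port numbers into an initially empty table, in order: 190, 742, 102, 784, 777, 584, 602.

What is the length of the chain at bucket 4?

4

Insert 190: h=5, bucket 5 empty -> new chain.
Insert 742: h=4, bucket 4 empty -> new chain.
Insert 102: h=1, bucket 1 empty -> new chain.
Insert 784: h=4, bucket 4 nonempty -> append to chain.
Insert 777: h=4, bucket 4 nonempty -> append to chain.
Insert 584: h=0, bucket 0 empty -> new chain.
Insert 602: h=4, bucket 4 nonempty -> append to chain.
Final buckets:
0: 584
1: 102
2: -
3: -
4: 742 -> 784 -> 777 -> 602
5: 190
6: -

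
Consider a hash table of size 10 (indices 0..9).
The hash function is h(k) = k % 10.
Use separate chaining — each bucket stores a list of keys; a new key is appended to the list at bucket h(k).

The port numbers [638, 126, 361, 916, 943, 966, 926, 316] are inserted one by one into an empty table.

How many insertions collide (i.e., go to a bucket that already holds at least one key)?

638 → bucket 8
126 → bucket 6
361 → bucket 1
916 → bucket 6 (collision)
943 → bucket 3
966 → bucket 6 (collision)
926 → bucket 6 (collision)
316 → bucket 6 (collision)
Final buckets:
0: ∅
1: 361
2: ∅
3: 943
4: ∅
5: ∅
6: 126 -> 916 -> 966 -> 926 -> 316
7: ∅
8: 638
9: ∅

4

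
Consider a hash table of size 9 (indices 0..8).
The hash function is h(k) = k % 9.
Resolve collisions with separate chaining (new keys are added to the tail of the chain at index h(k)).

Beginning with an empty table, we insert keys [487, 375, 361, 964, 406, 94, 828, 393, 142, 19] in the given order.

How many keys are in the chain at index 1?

487 → bucket 1
375 → bucket 6
361 → bucket 1 (collision)
964 → bucket 1 (collision)
406 → bucket 1 (collision)
94 → bucket 4
828 → bucket 0
393 → bucket 6 (collision)
142 → bucket 7
19 → bucket 1 (collision)
Final buckets:
0: 828
1: 487 -> 361 -> 964 -> 406 -> 19
2: ∅
3: ∅
4: 94
5: ∅
6: 375 -> 393
7: 142
8: ∅

5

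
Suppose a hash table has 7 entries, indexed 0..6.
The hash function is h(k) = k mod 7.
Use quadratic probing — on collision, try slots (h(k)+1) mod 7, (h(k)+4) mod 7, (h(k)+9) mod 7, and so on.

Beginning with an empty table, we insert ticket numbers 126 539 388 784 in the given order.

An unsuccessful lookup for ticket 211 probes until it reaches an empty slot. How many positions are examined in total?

126: h=0 → slot 0
539: h=0, probe 0,1 → slot 1
388: h=3 → slot 3
784: h=0, probe 0,1,4 → slot 4
Table: [126, 539, -, 388, 784, -, -]
Lookup 211: h=1, probe 1,2 → slot 2 empty, not found.

2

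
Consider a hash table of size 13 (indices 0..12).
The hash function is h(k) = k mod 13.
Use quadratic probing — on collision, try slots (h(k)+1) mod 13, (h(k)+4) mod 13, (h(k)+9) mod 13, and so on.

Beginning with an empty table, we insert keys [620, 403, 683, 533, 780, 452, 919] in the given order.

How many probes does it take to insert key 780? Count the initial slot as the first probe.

620: h=9 → slot 9
403: h=0 → slot 0
683: h=7 → slot 7
533: h=0, probe 0,1 → slot 1
780: h=0, probe 0,1,4 → slot 4
452: h=10 → slot 10
919: h=9, probe 9,10,0,5 → slot 5
Table: [403, 533, -, -, 780, 919, -, 683, -, 620, 452, -, -]

3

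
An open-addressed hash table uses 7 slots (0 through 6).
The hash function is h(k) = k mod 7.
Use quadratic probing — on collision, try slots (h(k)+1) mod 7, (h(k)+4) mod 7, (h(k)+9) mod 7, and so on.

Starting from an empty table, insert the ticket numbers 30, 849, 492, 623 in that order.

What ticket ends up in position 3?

Insert 30: h=2, slot 2 empty → index 2.
Insert 849: h=2, slot 2 occupied → index 3.
Insert 492: h=2, slots 2,3 occupied → index 6.
Insert 623: h=0, slot 0 empty → index 0.
Table: [623, _, 30, 849, _, _, 492]

849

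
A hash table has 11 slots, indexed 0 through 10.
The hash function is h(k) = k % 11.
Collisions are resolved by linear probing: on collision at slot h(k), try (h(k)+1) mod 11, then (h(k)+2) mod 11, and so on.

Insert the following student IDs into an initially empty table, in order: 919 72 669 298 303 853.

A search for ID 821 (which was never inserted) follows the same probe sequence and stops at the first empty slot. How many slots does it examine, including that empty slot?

5

Insert 919: h=6, slot 6 empty → index 6.
Insert 72: h=6, slot 6 occupied → index 7.
Insert 669: h=9, slot 9 empty → index 9.
Insert 298: h=1, slot 1 empty → index 1.
Insert 303: h=6, slots 6,7 occupied → index 8.
Insert 853: h=6, slots 6,7,8,9 occupied → index 10.
Table: [-, 298, -, -, -, -, 919, 72, 303, 669, 853]
Lookup 821: h=7, probe 7,8,9,10,0 → slot 0 empty, not found.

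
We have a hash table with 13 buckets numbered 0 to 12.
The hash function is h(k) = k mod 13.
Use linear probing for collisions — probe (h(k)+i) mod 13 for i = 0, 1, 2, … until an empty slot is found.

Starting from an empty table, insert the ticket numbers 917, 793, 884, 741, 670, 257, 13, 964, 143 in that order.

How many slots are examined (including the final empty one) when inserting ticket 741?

917: h=7 → slot 7
793: h=0 → slot 0
884: h=0, probe 0,1 → slot 1
741: h=0, probe 0,1,2 → slot 2
670: h=7, probe 7,8 → slot 8
257: h=10 → slot 10
13: h=0, probe 0,1,2,3 → slot 3
964: h=2, probe 2,3,4 → slot 4
143: h=0, probe 0,1,2,3,4,5 → slot 5
Table: [793, 884, 741, 13, 964, 143, ., 917, 670, ., 257, ., .]

3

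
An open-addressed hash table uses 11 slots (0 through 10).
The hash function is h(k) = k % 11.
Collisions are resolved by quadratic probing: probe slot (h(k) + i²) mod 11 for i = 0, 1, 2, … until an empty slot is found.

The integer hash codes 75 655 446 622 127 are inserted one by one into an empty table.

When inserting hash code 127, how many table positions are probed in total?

75: h=9 -> slot 9
655: h=6 -> slot 6
446: h=6, probe 6,7 -> slot 7
622: h=6, probe 6,7,10 -> slot 10
127: h=6, probe 6,7,10,4 -> slot 4
Table: [∅, ∅, ∅, ∅, 127, ∅, 655, 446, ∅, 75, 622]

4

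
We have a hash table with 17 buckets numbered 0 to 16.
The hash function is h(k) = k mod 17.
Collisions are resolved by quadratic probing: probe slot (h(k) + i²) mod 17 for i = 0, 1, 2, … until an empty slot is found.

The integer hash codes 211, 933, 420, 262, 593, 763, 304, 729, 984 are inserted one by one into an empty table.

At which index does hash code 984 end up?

211: h=7 -> slot 7
933: h=15 -> slot 15
420: h=12 -> slot 12
262: h=7, probe 7,8 -> slot 8
593: h=15, probe 15,16 -> slot 16
763: h=15, probe 15,16,2 -> slot 2
304: h=15, probe 15,16,2,7,14 -> slot 14
729: h=15, probe 15,16,2,7,14,6 -> slot 6
984: h=15, probe 15,16,2,7,14,6,0 -> slot 0
Table: [984, -, 763, -, -, -, 729, 211, 262, -, -, -, 420, -, 304, 933, 593]

0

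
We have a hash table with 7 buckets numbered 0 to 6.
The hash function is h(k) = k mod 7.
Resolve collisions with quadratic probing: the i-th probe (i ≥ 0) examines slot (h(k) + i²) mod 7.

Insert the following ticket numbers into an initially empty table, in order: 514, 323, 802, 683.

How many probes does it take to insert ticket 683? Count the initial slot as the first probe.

Insert 514: h=3, slot 3 empty -> index 3.
Insert 323: h=1, slot 1 empty -> index 1.
Insert 802: h=4, slot 4 empty -> index 4.
Insert 683: h=4, slot 4 occupied -> index 5.
Table: [∅, 323, ∅, 514, 802, 683, ∅]

2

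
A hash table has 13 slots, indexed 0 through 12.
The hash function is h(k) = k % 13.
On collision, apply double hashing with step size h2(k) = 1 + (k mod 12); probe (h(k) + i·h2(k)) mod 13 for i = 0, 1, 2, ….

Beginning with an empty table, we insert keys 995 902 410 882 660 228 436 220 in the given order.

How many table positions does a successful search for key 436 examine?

995: h=7 => slot 7
902: h=5 => slot 5
410: h=7, h2=3, probe 7,10 => slot 10
882: h=11 => slot 11
660: h=10, h2=1, probe 10,11,12 => slot 12
228: h=7, h2=1, probe 7,8 => slot 8
436: h=7, h2=5, probe 7,12,4 => slot 4
220: h=12, h2=5, probe 12,4,9 => slot 9
Table: [—, —, —, —, 436, 902, —, 995, 228, 220, 410, 882, 660]
Lookup 436: h=7, h2=5, probe 7,12,4 → found at 4.

3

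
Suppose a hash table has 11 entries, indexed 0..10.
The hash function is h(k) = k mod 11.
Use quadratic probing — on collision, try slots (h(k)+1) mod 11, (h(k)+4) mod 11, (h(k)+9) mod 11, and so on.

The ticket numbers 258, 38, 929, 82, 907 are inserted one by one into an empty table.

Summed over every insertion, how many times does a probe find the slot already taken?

10

258 hashes to 5; slot 5 is free -> place at 5.
38 hashes to 5; 5 taken -> place at 6.
929 hashes to 5; 5,6 taken -> place at 9.
82 hashes to 5; 5,6,9 taken -> place at 3.
907 hashes to 5; 5,6,9,3 taken -> place at 10.
Table: [∅, ∅, ∅, 82, ∅, 258, 38, ∅, ∅, 929, 907]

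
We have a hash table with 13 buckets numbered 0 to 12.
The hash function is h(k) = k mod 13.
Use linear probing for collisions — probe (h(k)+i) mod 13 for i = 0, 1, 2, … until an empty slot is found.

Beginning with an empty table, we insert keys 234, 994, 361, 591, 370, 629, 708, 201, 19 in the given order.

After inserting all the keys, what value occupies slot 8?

370

234: h=0 → slot 0
994: h=6 → slot 6
361: h=10 → slot 10
591: h=6, probe 6,7 → slot 7
370: h=6, probe 6,7,8 → slot 8
629: h=5 → slot 5
708: h=6, probe 6,7,8,9 → slot 9
201: h=6, probe 6,7,8,9,10,11 → slot 11
19: h=6, probe 6,7,8,9,10,11,12 → slot 12
Table: [234, —, —, —, —, 629, 994, 591, 370, 708, 361, 201, 19]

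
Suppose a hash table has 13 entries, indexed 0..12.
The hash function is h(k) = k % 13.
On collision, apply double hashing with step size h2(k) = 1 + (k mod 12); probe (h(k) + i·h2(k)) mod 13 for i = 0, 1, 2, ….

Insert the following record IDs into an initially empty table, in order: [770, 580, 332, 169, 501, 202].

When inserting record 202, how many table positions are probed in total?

770: h=3 -> slot 3
580: h=8 -> slot 8
332: h=7 -> slot 7
169: h=0 -> slot 0
501: h=7, h2=10, probe 7,4 -> slot 4
202: h=7, h2=11, probe 7,5 -> slot 5
Table: [169, ∅, ∅, 770, 501, 202, ∅, 332, 580, ∅, ∅, ∅, ∅]

2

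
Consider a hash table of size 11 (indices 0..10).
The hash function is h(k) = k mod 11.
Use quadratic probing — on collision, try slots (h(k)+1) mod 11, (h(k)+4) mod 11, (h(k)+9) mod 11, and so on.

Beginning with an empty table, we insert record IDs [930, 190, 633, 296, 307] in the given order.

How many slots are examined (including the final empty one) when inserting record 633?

930: h=6 => slot 6
190: h=3 => slot 3
633: h=6, probe 6,7 => slot 7
296: h=10 => slot 10
307: h=10, probe 10,0 => slot 0
Table: [307, _, _, 190, _, _, 930, 633, _, _, 296]

2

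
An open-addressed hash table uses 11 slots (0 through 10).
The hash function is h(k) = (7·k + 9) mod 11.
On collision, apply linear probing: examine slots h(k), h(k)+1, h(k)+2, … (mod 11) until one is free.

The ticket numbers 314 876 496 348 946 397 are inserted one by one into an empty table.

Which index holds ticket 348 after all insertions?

Insert 314: h=7, slot 7 empty → index 7.
Insert 876: h=3, slot 3 empty → index 3.
Insert 496: h=5, slot 5 empty → index 5.
Insert 348: h=3, slot 3 occupied → index 4.
Insert 946: h=9, slot 9 empty → index 9.
Insert 397: h=5, slot 5 occupied → index 6.
Table: [—, —, —, 876, 348, 496, 397, 314, —, 946, —]

4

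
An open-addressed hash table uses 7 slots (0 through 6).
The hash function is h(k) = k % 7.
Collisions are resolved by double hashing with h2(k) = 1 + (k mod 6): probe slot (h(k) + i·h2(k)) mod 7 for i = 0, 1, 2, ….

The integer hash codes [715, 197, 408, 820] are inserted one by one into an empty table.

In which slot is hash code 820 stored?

6

715: h=1 -> slot 1
197: h=1, h2=6, probe 1,0 -> slot 0
408: h=2 -> slot 2
820: h=1, h2=5, probe 1,6 -> slot 6
Table: [197, 715, 408, ., ., ., 820]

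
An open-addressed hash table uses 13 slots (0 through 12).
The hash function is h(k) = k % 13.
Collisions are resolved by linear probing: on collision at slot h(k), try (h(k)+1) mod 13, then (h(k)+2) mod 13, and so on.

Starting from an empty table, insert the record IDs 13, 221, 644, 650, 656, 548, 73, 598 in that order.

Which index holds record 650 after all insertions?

2

Insert 13: h=0, slot 0 empty → index 0.
Insert 221: h=0, slot 0 occupied → index 1.
Insert 644: h=7, slot 7 empty → index 7.
Insert 650: h=0, slots 0,1 occupied → index 2.
Insert 656: h=6, slot 6 empty → index 6.
Insert 548: h=2, slot 2 occupied → index 3.
Insert 73: h=8, slot 8 empty → index 8.
Insert 598: h=0, slots 0,1,2,3 occupied → index 4.
Table: [13, 221, 650, 548, 598, —, 656, 644, 73, —, —, —, —]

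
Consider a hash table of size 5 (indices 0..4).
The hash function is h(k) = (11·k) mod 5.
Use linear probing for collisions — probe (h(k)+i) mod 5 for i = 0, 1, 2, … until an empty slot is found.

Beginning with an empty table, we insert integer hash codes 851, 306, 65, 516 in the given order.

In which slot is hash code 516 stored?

3

851 hashes to 1; slot 1 is free => place at 1.
306 hashes to 1; 1 taken => place at 2.
65 hashes to 0; slot 0 is free => place at 0.
516 hashes to 1; 1,2 taken => place at 3.
Table: [65, 851, 306, 516, -]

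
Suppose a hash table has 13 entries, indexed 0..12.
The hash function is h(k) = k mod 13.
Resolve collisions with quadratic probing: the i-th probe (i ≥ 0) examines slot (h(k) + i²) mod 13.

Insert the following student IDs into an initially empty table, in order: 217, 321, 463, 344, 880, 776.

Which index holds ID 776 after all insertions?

Insert 217: h=9, slot 9 empty → index 9.
Insert 321: h=9, slot 9 occupied → index 10.
Insert 463: h=8, slot 8 empty → index 8.
Insert 344: h=6, slot 6 empty → index 6.
Insert 880: h=9, slots 9,10 occupied → index 0.
Insert 776: h=9, slots 9,10,0 occupied → index 5.
Table: [880, ∅, ∅, ∅, ∅, 776, 344, ∅, 463, 217, 321, ∅, ∅]

5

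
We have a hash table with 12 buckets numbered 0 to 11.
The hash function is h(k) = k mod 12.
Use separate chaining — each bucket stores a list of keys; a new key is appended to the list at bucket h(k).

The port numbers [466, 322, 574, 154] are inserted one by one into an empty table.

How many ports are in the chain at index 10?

466 → bucket 10
322 → bucket 10 (collision)
574 → bucket 10 (collision)
154 → bucket 10 (collision)
Final buckets:
0: -
1: -
2: -
3: -
4: -
5: -
6: -
7: -
8: -
9: -
10: 466 -> 322 -> 574 -> 154
11: -

4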